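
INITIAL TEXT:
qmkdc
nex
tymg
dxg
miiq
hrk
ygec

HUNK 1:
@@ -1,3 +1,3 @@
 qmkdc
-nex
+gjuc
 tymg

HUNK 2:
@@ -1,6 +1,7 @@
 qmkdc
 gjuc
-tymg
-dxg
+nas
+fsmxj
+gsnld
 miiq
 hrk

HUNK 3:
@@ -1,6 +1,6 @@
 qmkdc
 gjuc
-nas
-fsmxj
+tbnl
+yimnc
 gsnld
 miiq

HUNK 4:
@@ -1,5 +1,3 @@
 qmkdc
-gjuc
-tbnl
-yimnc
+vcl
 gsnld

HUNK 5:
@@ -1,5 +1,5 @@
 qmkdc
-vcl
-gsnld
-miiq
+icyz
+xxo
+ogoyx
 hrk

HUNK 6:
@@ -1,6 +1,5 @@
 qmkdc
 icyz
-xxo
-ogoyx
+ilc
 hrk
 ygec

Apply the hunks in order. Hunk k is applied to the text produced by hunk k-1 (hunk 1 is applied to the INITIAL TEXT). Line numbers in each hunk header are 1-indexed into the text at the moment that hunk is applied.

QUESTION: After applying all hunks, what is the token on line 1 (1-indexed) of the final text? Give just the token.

Hunk 1: at line 1 remove [nex] add [gjuc] -> 7 lines: qmkdc gjuc tymg dxg miiq hrk ygec
Hunk 2: at line 1 remove [tymg,dxg] add [nas,fsmxj,gsnld] -> 8 lines: qmkdc gjuc nas fsmxj gsnld miiq hrk ygec
Hunk 3: at line 1 remove [nas,fsmxj] add [tbnl,yimnc] -> 8 lines: qmkdc gjuc tbnl yimnc gsnld miiq hrk ygec
Hunk 4: at line 1 remove [gjuc,tbnl,yimnc] add [vcl] -> 6 lines: qmkdc vcl gsnld miiq hrk ygec
Hunk 5: at line 1 remove [vcl,gsnld,miiq] add [icyz,xxo,ogoyx] -> 6 lines: qmkdc icyz xxo ogoyx hrk ygec
Hunk 6: at line 1 remove [xxo,ogoyx] add [ilc] -> 5 lines: qmkdc icyz ilc hrk ygec
Final line 1: qmkdc

Answer: qmkdc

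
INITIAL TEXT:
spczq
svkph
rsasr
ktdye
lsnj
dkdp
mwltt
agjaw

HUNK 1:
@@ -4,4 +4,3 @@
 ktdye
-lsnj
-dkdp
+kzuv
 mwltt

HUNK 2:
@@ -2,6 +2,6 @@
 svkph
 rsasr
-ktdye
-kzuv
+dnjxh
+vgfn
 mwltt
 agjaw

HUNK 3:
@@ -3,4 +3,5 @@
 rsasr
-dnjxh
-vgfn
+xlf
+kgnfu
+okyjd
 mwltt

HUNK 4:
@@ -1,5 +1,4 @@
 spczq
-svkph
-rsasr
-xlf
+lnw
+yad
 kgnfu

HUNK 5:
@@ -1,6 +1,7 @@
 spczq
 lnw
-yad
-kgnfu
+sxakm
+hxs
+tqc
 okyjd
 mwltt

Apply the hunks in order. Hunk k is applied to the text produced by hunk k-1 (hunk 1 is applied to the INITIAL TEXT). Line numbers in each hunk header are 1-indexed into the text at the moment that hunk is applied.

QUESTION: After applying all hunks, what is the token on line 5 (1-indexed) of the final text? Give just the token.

Hunk 1: at line 4 remove [lsnj,dkdp] add [kzuv] -> 7 lines: spczq svkph rsasr ktdye kzuv mwltt agjaw
Hunk 2: at line 2 remove [ktdye,kzuv] add [dnjxh,vgfn] -> 7 lines: spczq svkph rsasr dnjxh vgfn mwltt agjaw
Hunk 3: at line 3 remove [dnjxh,vgfn] add [xlf,kgnfu,okyjd] -> 8 lines: spczq svkph rsasr xlf kgnfu okyjd mwltt agjaw
Hunk 4: at line 1 remove [svkph,rsasr,xlf] add [lnw,yad] -> 7 lines: spczq lnw yad kgnfu okyjd mwltt agjaw
Hunk 5: at line 1 remove [yad,kgnfu] add [sxakm,hxs,tqc] -> 8 lines: spczq lnw sxakm hxs tqc okyjd mwltt agjaw
Final line 5: tqc

Answer: tqc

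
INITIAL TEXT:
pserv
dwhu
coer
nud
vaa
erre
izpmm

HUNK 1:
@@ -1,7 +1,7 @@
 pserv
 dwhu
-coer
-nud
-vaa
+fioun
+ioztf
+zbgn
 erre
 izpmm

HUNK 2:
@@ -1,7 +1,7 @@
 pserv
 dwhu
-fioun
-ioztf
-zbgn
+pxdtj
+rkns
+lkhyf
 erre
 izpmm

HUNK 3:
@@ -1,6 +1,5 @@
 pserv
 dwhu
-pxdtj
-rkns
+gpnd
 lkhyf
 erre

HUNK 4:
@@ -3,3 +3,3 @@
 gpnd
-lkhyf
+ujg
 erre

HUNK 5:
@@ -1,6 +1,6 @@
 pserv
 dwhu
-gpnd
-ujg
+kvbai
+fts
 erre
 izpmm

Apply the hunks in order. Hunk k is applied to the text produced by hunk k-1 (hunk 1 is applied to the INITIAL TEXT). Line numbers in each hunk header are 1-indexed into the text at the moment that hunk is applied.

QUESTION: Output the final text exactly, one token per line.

Hunk 1: at line 1 remove [coer,nud,vaa] add [fioun,ioztf,zbgn] -> 7 lines: pserv dwhu fioun ioztf zbgn erre izpmm
Hunk 2: at line 1 remove [fioun,ioztf,zbgn] add [pxdtj,rkns,lkhyf] -> 7 lines: pserv dwhu pxdtj rkns lkhyf erre izpmm
Hunk 3: at line 1 remove [pxdtj,rkns] add [gpnd] -> 6 lines: pserv dwhu gpnd lkhyf erre izpmm
Hunk 4: at line 3 remove [lkhyf] add [ujg] -> 6 lines: pserv dwhu gpnd ujg erre izpmm
Hunk 5: at line 1 remove [gpnd,ujg] add [kvbai,fts] -> 6 lines: pserv dwhu kvbai fts erre izpmm

Answer: pserv
dwhu
kvbai
fts
erre
izpmm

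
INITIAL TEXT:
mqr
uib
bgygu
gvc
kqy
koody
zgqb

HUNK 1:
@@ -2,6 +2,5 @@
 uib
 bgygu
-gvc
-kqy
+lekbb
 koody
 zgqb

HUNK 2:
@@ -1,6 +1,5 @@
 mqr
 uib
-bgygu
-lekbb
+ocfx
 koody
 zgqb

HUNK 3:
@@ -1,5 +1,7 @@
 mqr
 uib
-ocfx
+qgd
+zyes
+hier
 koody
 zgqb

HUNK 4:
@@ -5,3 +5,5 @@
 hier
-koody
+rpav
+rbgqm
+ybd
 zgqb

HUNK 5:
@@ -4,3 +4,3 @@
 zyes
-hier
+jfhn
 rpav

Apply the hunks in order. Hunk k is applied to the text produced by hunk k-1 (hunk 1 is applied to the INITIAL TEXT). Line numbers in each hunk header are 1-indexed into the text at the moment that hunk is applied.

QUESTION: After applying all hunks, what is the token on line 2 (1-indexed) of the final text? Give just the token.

Answer: uib

Derivation:
Hunk 1: at line 2 remove [gvc,kqy] add [lekbb] -> 6 lines: mqr uib bgygu lekbb koody zgqb
Hunk 2: at line 1 remove [bgygu,lekbb] add [ocfx] -> 5 lines: mqr uib ocfx koody zgqb
Hunk 3: at line 1 remove [ocfx] add [qgd,zyes,hier] -> 7 lines: mqr uib qgd zyes hier koody zgqb
Hunk 4: at line 5 remove [koody] add [rpav,rbgqm,ybd] -> 9 lines: mqr uib qgd zyes hier rpav rbgqm ybd zgqb
Hunk 5: at line 4 remove [hier] add [jfhn] -> 9 lines: mqr uib qgd zyes jfhn rpav rbgqm ybd zgqb
Final line 2: uib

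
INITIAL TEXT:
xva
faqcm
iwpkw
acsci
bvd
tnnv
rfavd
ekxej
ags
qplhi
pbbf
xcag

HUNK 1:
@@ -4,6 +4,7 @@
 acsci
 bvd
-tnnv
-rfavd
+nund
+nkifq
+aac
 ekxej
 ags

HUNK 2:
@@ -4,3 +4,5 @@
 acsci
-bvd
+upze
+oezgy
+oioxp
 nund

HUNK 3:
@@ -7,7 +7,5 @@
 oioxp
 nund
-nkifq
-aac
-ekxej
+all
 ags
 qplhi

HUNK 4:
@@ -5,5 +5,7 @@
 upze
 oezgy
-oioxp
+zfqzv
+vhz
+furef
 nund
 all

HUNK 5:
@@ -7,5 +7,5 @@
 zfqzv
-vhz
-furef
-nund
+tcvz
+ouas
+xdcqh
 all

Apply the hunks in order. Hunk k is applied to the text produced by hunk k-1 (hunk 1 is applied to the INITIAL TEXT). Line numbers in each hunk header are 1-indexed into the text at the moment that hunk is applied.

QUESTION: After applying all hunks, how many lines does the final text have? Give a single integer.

Hunk 1: at line 4 remove [tnnv,rfavd] add [nund,nkifq,aac] -> 13 lines: xva faqcm iwpkw acsci bvd nund nkifq aac ekxej ags qplhi pbbf xcag
Hunk 2: at line 4 remove [bvd] add [upze,oezgy,oioxp] -> 15 lines: xva faqcm iwpkw acsci upze oezgy oioxp nund nkifq aac ekxej ags qplhi pbbf xcag
Hunk 3: at line 7 remove [nkifq,aac,ekxej] add [all] -> 13 lines: xva faqcm iwpkw acsci upze oezgy oioxp nund all ags qplhi pbbf xcag
Hunk 4: at line 5 remove [oioxp] add [zfqzv,vhz,furef] -> 15 lines: xva faqcm iwpkw acsci upze oezgy zfqzv vhz furef nund all ags qplhi pbbf xcag
Hunk 5: at line 7 remove [vhz,furef,nund] add [tcvz,ouas,xdcqh] -> 15 lines: xva faqcm iwpkw acsci upze oezgy zfqzv tcvz ouas xdcqh all ags qplhi pbbf xcag
Final line count: 15

Answer: 15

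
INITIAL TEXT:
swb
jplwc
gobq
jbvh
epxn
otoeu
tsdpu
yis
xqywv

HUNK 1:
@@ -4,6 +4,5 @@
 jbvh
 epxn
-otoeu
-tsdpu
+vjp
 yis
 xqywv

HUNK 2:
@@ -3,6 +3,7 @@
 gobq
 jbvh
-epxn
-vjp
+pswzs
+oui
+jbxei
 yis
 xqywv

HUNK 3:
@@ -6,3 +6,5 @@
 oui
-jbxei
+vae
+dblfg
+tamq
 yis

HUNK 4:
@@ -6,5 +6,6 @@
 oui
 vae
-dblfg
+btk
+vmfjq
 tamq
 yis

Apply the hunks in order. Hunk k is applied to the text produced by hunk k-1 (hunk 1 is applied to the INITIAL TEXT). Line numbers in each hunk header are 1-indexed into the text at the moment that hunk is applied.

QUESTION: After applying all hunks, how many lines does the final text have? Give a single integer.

Hunk 1: at line 4 remove [otoeu,tsdpu] add [vjp] -> 8 lines: swb jplwc gobq jbvh epxn vjp yis xqywv
Hunk 2: at line 3 remove [epxn,vjp] add [pswzs,oui,jbxei] -> 9 lines: swb jplwc gobq jbvh pswzs oui jbxei yis xqywv
Hunk 3: at line 6 remove [jbxei] add [vae,dblfg,tamq] -> 11 lines: swb jplwc gobq jbvh pswzs oui vae dblfg tamq yis xqywv
Hunk 4: at line 6 remove [dblfg] add [btk,vmfjq] -> 12 lines: swb jplwc gobq jbvh pswzs oui vae btk vmfjq tamq yis xqywv
Final line count: 12

Answer: 12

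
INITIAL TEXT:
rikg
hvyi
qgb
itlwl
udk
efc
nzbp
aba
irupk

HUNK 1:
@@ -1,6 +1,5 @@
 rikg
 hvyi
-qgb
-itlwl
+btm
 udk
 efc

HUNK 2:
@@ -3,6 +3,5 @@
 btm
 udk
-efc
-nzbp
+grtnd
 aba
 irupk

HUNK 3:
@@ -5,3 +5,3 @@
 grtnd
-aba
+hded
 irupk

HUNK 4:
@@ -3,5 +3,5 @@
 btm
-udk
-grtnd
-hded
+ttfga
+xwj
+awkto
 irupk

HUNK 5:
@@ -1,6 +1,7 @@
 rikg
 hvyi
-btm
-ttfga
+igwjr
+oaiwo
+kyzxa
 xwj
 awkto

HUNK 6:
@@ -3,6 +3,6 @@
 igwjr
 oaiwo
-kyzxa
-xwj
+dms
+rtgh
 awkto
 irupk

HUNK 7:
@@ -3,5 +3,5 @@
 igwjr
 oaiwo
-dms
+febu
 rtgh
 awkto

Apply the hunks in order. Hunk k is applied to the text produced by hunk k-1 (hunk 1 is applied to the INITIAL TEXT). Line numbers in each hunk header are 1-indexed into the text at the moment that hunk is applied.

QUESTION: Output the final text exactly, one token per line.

Hunk 1: at line 1 remove [qgb,itlwl] add [btm] -> 8 lines: rikg hvyi btm udk efc nzbp aba irupk
Hunk 2: at line 3 remove [efc,nzbp] add [grtnd] -> 7 lines: rikg hvyi btm udk grtnd aba irupk
Hunk 3: at line 5 remove [aba] add [hded] -> 7 lines: rikg hvyi btm udk grtnd hded irupk
Hunk 4: at line 3 remove [udk,grtnd,hded] add [ttfga,xwj,awkto] -> 7 lines: rikg hvyi btm ttfga xwj awkto irupk
Hunk 5: at line 1 remove [btm,ttfga] add [igwjr,oaiwo,kyzxa] -> 8 lines: rikg hvyi igwjr oaiwo kyzxa xwj awkto irupk
Hunk 6: at line 3 remove [kyzxa,xwj] add [dms,rtgh] -> 8 lines: rikg hvyi igwjr oaiwo dms rtgh awkto irupk
Hunk 7: at line 3 remove [dms] add [febu] -> 8 lines: rikg hvyi igwjr oaiwo febu rtgh awkto irupk

Answer: rikg
hvyi
igwjr
oaiwo
febu
rtgh
awkto
irupk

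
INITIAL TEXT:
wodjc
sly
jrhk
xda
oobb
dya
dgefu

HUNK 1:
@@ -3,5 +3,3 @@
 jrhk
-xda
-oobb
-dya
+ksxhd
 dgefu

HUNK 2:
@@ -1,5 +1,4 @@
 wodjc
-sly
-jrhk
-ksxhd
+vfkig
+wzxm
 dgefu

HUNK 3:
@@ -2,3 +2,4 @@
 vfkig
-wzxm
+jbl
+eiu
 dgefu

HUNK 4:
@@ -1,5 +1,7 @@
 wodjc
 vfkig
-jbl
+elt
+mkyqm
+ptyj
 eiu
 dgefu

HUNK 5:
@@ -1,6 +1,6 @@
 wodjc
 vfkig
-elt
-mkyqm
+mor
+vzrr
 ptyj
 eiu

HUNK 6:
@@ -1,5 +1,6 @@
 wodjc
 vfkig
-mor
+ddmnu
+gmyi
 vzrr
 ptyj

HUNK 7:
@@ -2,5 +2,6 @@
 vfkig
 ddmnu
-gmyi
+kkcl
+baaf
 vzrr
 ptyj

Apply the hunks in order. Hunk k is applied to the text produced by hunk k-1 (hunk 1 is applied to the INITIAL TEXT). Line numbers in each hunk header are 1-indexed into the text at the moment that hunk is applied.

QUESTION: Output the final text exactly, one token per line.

Hunk 1: at line 3 remove [xda,oobb,dya] add [ksxhd] -> 5 lines: wodjc sly jrhk ksxhd dgefu
Hunk 2: at line 1 remove [sly,jrhk,ksxhd] add [vfkig,wzxm] -> 4 lines: wodjc vfkig wzxm dgefu
Hunk 3: at line 2 remove [wzxm] add [jbl,eiu] -> 5 lines: wodjc vfkig jbl eiu dgefu
Hunk 4: at line 1 remove [jbl] add [elt,mkyqm,ptyj] -> 7 lines: wodjc vfkig elt mkyqm ptyj eiu dgefu
Hunk 5: at line 1 remove [elt,mkyqm] add [mor,vzrr] -> 7 lines: wodjc vfkig mor vzrr ptyj eiu dgefu
Hunk 6: at line 1 remove [mor] add [ddmnu,gmyi] -> 8 lines: wodjc vfkig ddmnu gmyi vzrr ptyj eiu dgefu
Hunk 7: at line 2 remove [gmyi] add [kkcl,baaf] -> 9 lines: wodjc vfkig ddmnu kkcl baaf vzrr ptyj eiu dgefu

Answer: wodjc
vfkig
ddmnu
kkcl
baaf
vzrr
ptyj
eiu
dgefu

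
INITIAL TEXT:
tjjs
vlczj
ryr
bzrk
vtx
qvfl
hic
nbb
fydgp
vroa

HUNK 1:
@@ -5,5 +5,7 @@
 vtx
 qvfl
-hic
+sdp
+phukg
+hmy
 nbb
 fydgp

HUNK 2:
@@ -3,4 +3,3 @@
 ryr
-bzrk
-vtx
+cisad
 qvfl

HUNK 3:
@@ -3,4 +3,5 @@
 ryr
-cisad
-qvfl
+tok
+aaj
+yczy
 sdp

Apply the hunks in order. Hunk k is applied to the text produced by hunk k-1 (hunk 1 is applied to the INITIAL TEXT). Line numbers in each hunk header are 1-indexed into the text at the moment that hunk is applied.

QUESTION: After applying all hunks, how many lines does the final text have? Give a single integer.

Hunk 1: at line 5 remove [hic] add [sdp,phukg,hmy] -> 12 lines: tjjs vlczj ryr bzrk vtx qvfl sdp phukg hmy nbb fydgp vroa
Hunk 2: at line 3 remove [bzrk,vtx] add [cisad] -> 11 lines: tjjs vlczj ryr cisad qvfl sdp phukg hmy nbb fydgp vroa
Hunk 3: at line 3 remove [cisad,qvfl] add [tok,aaj,yczy] -> 12 lines: tjjs vlczj ryr tok aaj yczy sdp phukg hmy nbb fydgp vroa
Final line count: 12

Answer: 12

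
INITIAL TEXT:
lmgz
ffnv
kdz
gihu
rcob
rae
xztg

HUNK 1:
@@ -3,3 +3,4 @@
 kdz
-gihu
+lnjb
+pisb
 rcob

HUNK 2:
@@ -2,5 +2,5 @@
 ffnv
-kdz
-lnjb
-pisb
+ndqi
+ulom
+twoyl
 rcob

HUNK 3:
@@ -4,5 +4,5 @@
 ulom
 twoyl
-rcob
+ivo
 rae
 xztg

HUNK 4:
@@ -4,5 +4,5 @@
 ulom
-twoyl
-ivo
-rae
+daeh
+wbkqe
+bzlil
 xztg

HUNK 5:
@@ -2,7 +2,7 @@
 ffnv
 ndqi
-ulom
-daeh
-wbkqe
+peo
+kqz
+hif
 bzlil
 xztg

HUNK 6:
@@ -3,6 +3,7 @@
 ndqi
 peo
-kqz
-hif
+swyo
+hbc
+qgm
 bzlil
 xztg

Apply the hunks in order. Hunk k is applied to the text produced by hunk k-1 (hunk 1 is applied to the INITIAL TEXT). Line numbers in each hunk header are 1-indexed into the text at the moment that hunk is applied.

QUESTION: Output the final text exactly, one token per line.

Answer: lmgz
ffnv
ndqi
peo
swyo
hbc
qgm
bzlil
xztg

Derivation:
Hunk 1: at line 3 remove [gihu] add [lnjb,pisb] -> 8 lines: lmgz ffnv kdz lnjb pisb rcob rae xztg
Hunk 2: at line 2 remove [kdz,lnjb,pisb] add [ndqi,ulom,twoyl] -> 8 lines: lmgz ffnv ndqi ulom twoyl rcob rae xztg
Hunk 3: at line 4 remove [rcob] add [ivo] -> 8 lines: lmgz ffnv ndqi ulom twoyl ivo rae xztg
Hunk 4: at line 4 remove [twoyl,ivo,rae] add [daeh,wbkqe,bzlil] -> 8 lines: lmgz ffnv ndqi ulom daeh wbkqe bzlil xztg
Hunk 5: at line 2 remove [ulom,daeh,wbkqe] add [peo,kqz,hif] -> 8 lines: lmgz ffnv ndqi peo kqz hif bzlil xztg
Hunk 6: at line 3 remove [kqz,hif] add [swyo,hbc,qgm] -> 9 lines: lmgz ffnv ndqi peo swyo hbc qgm bzlil xztg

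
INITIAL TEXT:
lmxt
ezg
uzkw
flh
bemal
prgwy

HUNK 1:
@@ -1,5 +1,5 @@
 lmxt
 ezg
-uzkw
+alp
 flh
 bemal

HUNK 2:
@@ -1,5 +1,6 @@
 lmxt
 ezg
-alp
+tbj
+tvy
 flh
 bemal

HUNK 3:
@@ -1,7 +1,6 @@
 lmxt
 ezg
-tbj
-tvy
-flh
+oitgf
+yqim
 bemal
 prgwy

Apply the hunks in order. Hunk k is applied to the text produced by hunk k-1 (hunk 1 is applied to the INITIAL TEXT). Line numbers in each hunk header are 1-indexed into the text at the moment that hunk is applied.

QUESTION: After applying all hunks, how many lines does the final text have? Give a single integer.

Answer: 6

Derivation:
Hunk 1: at line 1 remove [uzkw] add [alp] -> 6 lines: lmxt ezg alp flh bemal prgwy
Hunk 2: at line 1 remove [alp] add [tbj,tvy] -> 7 lines: lmxt ezg tbj tvy flh bemal prgwy
Hunk 3: at line 1 remove [tbj,tvy,flh] add [oitgf,yqim] -> 6 lines: lmxt ezg oitgf yqim bemal prgwy
Final line count: 6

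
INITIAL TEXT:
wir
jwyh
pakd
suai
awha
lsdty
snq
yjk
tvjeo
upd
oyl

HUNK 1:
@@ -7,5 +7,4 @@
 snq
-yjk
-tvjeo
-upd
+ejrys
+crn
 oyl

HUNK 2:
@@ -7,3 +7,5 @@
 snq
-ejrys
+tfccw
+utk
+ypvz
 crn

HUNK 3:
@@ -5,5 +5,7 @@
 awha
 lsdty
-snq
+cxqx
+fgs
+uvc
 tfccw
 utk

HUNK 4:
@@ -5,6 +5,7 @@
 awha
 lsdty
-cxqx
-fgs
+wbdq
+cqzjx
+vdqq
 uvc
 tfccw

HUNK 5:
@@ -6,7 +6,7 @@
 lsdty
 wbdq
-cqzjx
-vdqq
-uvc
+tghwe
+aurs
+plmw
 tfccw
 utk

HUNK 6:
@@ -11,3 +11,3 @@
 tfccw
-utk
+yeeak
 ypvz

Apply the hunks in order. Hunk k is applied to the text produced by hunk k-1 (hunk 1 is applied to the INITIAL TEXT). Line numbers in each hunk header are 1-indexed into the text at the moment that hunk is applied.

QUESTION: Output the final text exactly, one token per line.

Hunk 1: at line 7 remove [yjk,tvjeo,upd] add [ejrys,crn] -> 10 lines: wir jwyh pakd suai awha lsdty snq ejrys crn oyl
Hunk 2: at line 7 remove [ejrys] add [tfccw,utk,ypvz] -> 12 lines: wir jwyh pakd suai awha lsdty snq tfccw utk ypvz crn oyl
Hunk 3: at line 5 remove [snq] add [cxqx,fgs,uvc] -> 14 lines: wir jwyh pakd suai awha lsdty cxqx fgs uvc tfccw utk ypvz crn oyl
Hunk 4: at line 5 remove [cxqx,fgs] add [wbdq,cqzjx,vdqq] -> 15 lines: wir jwyh pakd suai awha lsdty wbdq cqzjx vdqq uvc tfccw utk ypvz crn oyl
Hunk 5: at line 6 remove [cqzjx,vdqq,uvc] add [tghwe,aurs,plmw] -> 15 lines: wir jwyh pakd suai awha lsdty wbdq tghwe aurs plmw tfccw utk ypvz crn oyl
Hunk 6: at line 11 remove [utk] add [yeeak] -> 15 lines: wir jwyh pakd suai awha lsdty wbdq tghwe aurs plmw tfccw yeeak ypvz crn oyl

Answer: wir
jwyh
pakd
suai
awha
lsdty
wbdq
tghwe
aurs
plmw
tfccw
yeeak
ypvz
crn
oyl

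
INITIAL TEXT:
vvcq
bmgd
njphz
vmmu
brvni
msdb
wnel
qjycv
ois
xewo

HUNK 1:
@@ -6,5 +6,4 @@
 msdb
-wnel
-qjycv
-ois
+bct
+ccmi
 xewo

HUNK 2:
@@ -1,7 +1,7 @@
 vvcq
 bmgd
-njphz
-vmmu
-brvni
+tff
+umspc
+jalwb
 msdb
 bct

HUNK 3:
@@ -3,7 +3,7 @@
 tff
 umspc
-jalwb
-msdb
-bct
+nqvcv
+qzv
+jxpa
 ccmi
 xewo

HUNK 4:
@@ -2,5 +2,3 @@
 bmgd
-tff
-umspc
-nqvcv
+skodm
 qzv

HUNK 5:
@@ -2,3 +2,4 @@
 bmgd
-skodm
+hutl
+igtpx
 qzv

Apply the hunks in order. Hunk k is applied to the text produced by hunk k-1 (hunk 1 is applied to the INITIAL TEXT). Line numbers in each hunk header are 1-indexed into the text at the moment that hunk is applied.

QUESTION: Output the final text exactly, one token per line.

Hunk 1: at line 6 remove [wnel,qjycv,ois] add [bct,ccmi] -> 9 lines: vvcq bmgd njphz vmmu brvni msdb bct ccmi xewo
Hunk 2: at line 1 remove [njphz,vmmu,brvni] add [tff,umspc,jalwb] -> 9 lines: vvcq bmgd tff umspc jalwb msdb bct ccmi xewo
Hunk 3: at line 3 remove [jalwb,msdb,bct] add [nqvcv,qzv,jxpa] -> 9 lines: vvcq bmgd tff umspc nqvcv qzv jxpa ccmi xewo
Hunk 4: at line 2 remove [tff,umspc,nqvcv] add [skodm] -> 7 lines: vvcq bmgd skodm qzv jxpa ccmi xewo
Hunk 5: at line 2 remove [skodm] add [hutl,igtpx] -> 8 lines: vvcq bmgd hutl igtpx qzv jxpa ccmi xewo

Answer: vvcq
bmgd
hutl
igtpx
qzv
jxpa
ccmi
xewo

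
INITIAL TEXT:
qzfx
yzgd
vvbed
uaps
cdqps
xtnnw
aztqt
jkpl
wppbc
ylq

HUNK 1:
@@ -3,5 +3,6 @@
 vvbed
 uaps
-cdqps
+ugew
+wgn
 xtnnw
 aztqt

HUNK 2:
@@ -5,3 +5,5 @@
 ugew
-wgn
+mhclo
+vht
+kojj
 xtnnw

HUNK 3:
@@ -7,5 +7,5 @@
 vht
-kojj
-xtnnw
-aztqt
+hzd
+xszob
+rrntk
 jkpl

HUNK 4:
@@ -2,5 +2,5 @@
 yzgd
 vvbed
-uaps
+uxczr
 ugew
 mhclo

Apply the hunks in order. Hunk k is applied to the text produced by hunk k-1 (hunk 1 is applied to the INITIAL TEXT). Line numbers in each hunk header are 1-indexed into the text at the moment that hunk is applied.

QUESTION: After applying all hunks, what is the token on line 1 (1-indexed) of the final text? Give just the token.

Hunk 1: at line 3 remove [cdqps] add [ugew,wgn] -> 11 lines: qzfx yzgd vvbed uaps ugew wgn xtnnw aztqt jkpl wppbc ylq
Hunk 2: at line 5 remove [wgn] add [mhclo,vht,kojj] -> 13 lines: qzfx yzgd vvbed uaps ugew mhclo vht kojj xtnnw aztqt jkpl wppbc ylq
Hunk 3: at line 7 remove [kojj,xtnnw,aztqt] add [hzd,xszob,rrntk] -> 13 lines: qzfx yzgd vvbed uaps ugew mhclo vht hzd xszob rrntk jkpl wppbc ylq
Hunk 4: at line 2 remove [uaps] add [uxczr] -> 13 lines: qzfx yzgd vvbed uxczr ugew mhclo vht hzd xszob rrntk jkpl wppbc ylq
Final line 1: qzfx

Answer: qzfx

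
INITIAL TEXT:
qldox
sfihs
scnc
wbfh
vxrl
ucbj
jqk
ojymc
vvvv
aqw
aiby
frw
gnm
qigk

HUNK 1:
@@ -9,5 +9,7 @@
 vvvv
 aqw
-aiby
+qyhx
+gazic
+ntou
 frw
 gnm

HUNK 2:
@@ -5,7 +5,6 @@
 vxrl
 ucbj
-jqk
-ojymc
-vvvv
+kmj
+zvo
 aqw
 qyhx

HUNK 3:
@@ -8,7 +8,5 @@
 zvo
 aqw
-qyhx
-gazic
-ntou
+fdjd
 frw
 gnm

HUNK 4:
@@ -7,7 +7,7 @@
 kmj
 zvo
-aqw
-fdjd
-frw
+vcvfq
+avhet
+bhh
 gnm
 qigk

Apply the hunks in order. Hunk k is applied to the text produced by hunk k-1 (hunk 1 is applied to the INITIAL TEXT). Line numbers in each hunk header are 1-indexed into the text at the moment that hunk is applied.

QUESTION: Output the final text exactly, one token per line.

Hunk 1: at line 9 remove [aiby] add [qyhx,gazic,ntou] -> 16 lines: qldox sfihs scnc wbfh vxrl ucbj jqk ojymc vvvv aqw qyhx gazic ntou frw gnm qigk
Hunk 2: at line 5 remove [jqk,ojymc,vvvv] add [kmj,zvo] -> 15 lines: qldox sfihs scnc wbfh vxrl ucbj kmj zvo aqw qyhx gazic ntou frw gnm qigk
Hunk 3: at line 8 remove [qyhx,gazic,ntou] add [fdjd] -> 13 lines: qldox sfihs scnc wbfh vxrl ucbj kmj zvo aqw fdjd frw gnm qigk
Hunk 4: at line 7 remove [aqw,fdjd,frw] add [vcvfq,avhet,bhh] -> 13 lines: qldox sfihs scnc wbfh vxrl ucbj kmj zvo vcvfq avhet bhh gnm qigk

Answer: qldox
sfihs
scnc
wbfh
vxrl
ucbj
kmj
zvo
vcvfq
avhet
bhh
gnm
qigk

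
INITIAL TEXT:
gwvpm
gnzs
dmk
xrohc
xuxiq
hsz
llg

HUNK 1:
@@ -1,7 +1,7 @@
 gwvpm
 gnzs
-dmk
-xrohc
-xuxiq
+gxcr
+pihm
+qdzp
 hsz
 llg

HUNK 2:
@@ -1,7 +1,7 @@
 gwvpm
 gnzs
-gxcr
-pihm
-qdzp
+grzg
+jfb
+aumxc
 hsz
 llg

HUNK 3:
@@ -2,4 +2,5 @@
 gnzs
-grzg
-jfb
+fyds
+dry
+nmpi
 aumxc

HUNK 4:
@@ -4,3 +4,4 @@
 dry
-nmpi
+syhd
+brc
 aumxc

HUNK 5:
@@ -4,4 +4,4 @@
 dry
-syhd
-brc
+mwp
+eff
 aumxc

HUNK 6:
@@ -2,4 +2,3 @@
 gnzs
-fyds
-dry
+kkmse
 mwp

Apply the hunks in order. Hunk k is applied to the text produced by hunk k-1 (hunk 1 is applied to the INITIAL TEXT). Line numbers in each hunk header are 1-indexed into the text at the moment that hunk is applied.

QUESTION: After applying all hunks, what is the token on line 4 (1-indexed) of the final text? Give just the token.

Answer: mwp

Derivation:
Hunk 1: at line 1 remove [dmk,xrohc,xuxiq] add [gxcr,pihm,qdzp] -> 7 lines: gwvpm gnzs gxcr pihm qdzp hsz llg
Hunk 2: at line 1 remove [gxcr,pihm,qdzp] add [grzg,jfb,aumxc] -> 7 lines: gwvpm gnzs grzg jfb aumxc hsz llg
Hunk 3: at line 2 remove [grzg,jfb] add [fyds,dry,nmpi] -> 8 lines: gwvpm gnzs fyds dry nmpi aumxc hsz llg
Hunk 4: at line 4 remove [nmpi] add [syhd,brc] -> 9 lines: gwvpm gnzs fyds dry syhd brc aumxc hsz llg
Hunk 5: at line 4 remove [syhd,brc] add [mwp,eff] -> 9 lines: gwvpm gnzs fyds dry mwp eff aumxc hsz llg
Hunk 6: at line 2 remove [fyds,dry] add [kkmse] -> 8 lines: gwvpm gnzs kkmse mwp eff aumxc hsz llg
Final line 4: mwp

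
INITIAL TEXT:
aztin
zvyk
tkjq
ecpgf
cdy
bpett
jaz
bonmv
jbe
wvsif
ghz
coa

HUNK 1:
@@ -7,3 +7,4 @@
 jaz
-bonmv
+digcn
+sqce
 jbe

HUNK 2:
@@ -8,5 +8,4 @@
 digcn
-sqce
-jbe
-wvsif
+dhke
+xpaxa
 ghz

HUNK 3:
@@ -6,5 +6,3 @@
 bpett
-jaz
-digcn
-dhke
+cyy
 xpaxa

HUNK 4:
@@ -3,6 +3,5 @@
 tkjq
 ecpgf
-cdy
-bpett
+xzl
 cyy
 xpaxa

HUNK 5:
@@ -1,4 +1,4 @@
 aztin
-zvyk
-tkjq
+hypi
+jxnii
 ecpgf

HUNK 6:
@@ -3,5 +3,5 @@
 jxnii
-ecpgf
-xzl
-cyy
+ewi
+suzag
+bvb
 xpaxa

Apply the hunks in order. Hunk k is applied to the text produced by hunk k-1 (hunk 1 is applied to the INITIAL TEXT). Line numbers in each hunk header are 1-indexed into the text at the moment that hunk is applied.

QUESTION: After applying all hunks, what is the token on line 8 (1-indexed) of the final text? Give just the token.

Hunk 1: at line 7 remove [bonmv] add [digcn,sqce] -> 13 lines: aztin zvyk tkjq ecpgf cdy bpett jaz digcn sqce jbe wvsif ghz coa
Hunk 2: at line 8 remove [sqce,jbe,wvsif] add [dhke,xpaxa] -> 12 lines: aztin zvyk tkjq ecpgf cdy bpett jaz digcn dhke xpaxa ghz coa
Hunk 3: at line 6 remove [jaz,digcn,dhke] add [cyy] -> 10 lines: aztin zvyk tkjq ecpgf cdy bpett cyy xpaxa ghz coa
Hunk 4: at line 3 remove [cdy,bpett] add [xzl] -> 9 lines: aztin zvyk tkjq ecpgf xzl cyy xpaxa ghz coa
Hunk 5: at line 1 remove [zvyk,tkjq] add [hypi,jxnii] -> 9 lines: aztin hypi jxnii ecpgf xzl cyy xpaxa ghz coa
Hunk 6: at line 3 remove [ecpgf,xzl,cyy] add [ewi,suzag,bvb] -> 9 lines: aztin hypi jxnii ewi suzag bvb xpaxa ghz coa
Final line 8: ghz

Answer: ghz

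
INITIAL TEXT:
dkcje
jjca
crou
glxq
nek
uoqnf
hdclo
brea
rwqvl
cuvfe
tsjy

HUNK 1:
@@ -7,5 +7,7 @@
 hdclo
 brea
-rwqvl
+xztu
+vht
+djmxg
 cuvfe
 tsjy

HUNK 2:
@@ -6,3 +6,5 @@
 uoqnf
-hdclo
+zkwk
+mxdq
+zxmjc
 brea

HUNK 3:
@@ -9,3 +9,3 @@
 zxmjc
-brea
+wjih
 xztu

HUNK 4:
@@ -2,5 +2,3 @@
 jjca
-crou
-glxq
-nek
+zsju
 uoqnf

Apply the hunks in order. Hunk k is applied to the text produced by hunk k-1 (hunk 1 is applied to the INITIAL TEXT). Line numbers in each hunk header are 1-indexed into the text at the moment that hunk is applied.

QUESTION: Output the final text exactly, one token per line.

Answer: dkcje
jjca
zsju
uoqnf
zkwk
mxdq
zxmjc
wjih
xztu
vht
djmxg
cuvfe
tsjy

Derivation:
Hunk 1: at line 7 remove [rwqvl] add [xztu,vht,djmxg] -> 13 lines: dkcje jjca crou glxq nek uoqnf hdclo brea xztu vht djmxg cuvfe tsjy
Hunk 2: at line 6 remove [hdclo] add [zkwk,mxdq,zxmjc] -> 15 lines: dkcje jjca crou glxq nek uoqnf zkwk mxdq zxmjc brea xztu vht djmxg cuvfe tsjy
Hunk 3: at line 9 remove [brea] add [wjih] -> 15 lines: dkcje jjca crou glxq nek uoqnf zkwk mxdq zxmjc wjih xztu vht djmxg cuvfe tsjy
Hunk 4: at line 2 remove [crou,glxq,nek] add [zsju] -> 13 lines: dkcje jjca zsju uoqnf zkwk mxdq zxmjc wjih xztu vht djmxg cuvfe tsjy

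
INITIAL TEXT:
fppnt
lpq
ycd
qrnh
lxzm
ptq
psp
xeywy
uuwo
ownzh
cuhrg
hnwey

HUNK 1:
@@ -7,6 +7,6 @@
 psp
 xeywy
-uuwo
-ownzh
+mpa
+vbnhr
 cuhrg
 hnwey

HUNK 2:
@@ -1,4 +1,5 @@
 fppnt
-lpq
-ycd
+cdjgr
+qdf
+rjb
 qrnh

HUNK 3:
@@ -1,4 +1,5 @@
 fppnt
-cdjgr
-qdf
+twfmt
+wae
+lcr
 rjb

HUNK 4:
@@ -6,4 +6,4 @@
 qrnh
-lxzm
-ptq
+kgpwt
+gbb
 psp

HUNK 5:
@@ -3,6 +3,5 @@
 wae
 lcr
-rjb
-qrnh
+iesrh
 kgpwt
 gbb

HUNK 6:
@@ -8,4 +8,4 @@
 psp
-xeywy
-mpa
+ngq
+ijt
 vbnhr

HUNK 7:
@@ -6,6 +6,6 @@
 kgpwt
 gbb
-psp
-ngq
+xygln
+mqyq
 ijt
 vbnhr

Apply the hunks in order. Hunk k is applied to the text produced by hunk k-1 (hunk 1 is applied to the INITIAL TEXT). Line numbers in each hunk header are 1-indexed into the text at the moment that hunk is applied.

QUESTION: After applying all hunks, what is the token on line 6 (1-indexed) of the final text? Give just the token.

Hunk 1: at line 7 remove [uuwo,ownzh] add [mpa,vbnhr] -> 12 lines: fppnt lpq ycd qrnh lxzm ptq psp xeywy mpa vbnhr cuhrg hnwey
Hunk 2: at line 1 remove [lpq,ycd] add [cdjgr,qdf,rjb] -> 13 lines: fppnt cdjgr qdf rjb qrnh lxzm ptq psp xeywy mpa vbnhr cuhrg hnwey
Hunk 3: at line 1 remove [cdjgr,qdf] add [twfmt,wae,lcr] -> 14 lines: fppnt twfmt wae lcr rjb qrnh lxzm ptq psp xeywy mpa vbnhr cuhrg hnwey
Hunk 4: at line 6 remove [lxzm,ptq] add [kgpwt,gbb] -> 14 lines: fppnt twfmt wae lcr rjb qrnh kgpwt gbb psp xeywy mpa vbnhr cuhrg hnwey
Hunk 5: at line 3 remove [rjb,qrnh] add [iesrh] -> 13 lines: fppnt twfmt wae lcr iesrh kgpwt gbb psp xeywy mpa vbnhr cuhrg hnwey
Hunk 6: at line 8 remove [xeywy,mpa] add [ngq,ijt] -> 13 lines: fppnt twfmt wae lcr iesrh kgpwt gbb psp ngq ijt vbnhr cuhrg hnwey
Hunk 7: at line 6 remove [psp,ngq] add [xygln,mqyq] -> 13 lines: fppnt twfmt wae lcr iesrh kgpwt gbb xygln mqyq ijt vbnhr cuhrg hnwey
Final line 6: kgpwt

Answer: kgpwt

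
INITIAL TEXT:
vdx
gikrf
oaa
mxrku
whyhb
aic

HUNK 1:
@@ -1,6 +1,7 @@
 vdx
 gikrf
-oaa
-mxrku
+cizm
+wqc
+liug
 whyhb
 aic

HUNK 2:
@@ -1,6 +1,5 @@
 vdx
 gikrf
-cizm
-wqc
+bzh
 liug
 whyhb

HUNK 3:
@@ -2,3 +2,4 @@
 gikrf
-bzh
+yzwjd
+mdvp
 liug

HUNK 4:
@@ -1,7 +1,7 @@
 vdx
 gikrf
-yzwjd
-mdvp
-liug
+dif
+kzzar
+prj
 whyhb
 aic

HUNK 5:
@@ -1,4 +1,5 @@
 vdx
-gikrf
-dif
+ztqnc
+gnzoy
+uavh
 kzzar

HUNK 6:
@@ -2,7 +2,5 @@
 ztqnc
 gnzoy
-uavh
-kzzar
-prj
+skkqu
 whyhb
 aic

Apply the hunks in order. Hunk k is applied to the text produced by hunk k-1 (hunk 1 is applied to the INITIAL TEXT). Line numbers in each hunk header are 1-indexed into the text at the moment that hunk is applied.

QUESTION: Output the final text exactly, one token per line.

Answer: vdx
ztqnc
gnzoy
skkqu
whyhb
aic

Derivation:
Hunk 1: at line 1 remove [oaa,mxrku] add [cizm,wqc,liug] -> 7 lines: vdx gikrf cizm wqc liug whyhb aic
Hunk 2: at line 1 remove [cizm,wqc] add [bzh] -> 6 lines: vdx gikrf bzh liug whyhb aic
Hunk 3: at line 2 remove [bzh] add [yzwjd,mdvp] -> 7 lines: vdx gikrf yzwjd mdvp liug whyhb aic
Hunk 4: at line 1 remove [yzwjd,mdvp,liug] add [dif,kzzar,prj] -> 7 lines: vdx gikrf dif kzzar prj whyhb aic
Hunk 5: at line 1 remove [gikrf,dif] add [ztqnc,gnzoy,uavh] -> 8 lines: vdx ztqnc gnzoy uavh kzzar prj whyhb aic
Hunk 6: at line 2 remove [uavh,kzzar,prj] add [skkqu] -> 6 lines: vdx ztqnc gnzoy skkqu whyhb aic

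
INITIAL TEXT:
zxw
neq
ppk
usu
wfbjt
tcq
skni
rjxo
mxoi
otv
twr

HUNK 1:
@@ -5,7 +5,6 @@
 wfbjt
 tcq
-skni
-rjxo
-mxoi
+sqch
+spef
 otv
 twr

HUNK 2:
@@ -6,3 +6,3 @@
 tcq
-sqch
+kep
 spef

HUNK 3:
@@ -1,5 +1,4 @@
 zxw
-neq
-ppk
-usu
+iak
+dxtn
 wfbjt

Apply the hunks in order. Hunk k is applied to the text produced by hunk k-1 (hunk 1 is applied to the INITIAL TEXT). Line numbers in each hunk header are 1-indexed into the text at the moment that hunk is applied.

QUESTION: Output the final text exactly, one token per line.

Hunk 1: at line 5 remove [skni,rjxo,mxoi] add [sqch,spef] -> 10 lines: zxw neq ppk usu wfbjt tcq sqch spef otv twr
Hunk 2: at line 6 remove [sqch] add [kep] -> 10 lines: zxw neq ppk usu wfbjt tcq kep spef otv twr
Hunk 3: at line 1 remove [neq,ppk,usu] add [iak,dxtn] -> 9 lines: zxw iak dxtn wfbjt tcq kep spef otv twr

Answer: zxw
iak
dxtn
wfbjt
tcq
kep
spef
otv
twr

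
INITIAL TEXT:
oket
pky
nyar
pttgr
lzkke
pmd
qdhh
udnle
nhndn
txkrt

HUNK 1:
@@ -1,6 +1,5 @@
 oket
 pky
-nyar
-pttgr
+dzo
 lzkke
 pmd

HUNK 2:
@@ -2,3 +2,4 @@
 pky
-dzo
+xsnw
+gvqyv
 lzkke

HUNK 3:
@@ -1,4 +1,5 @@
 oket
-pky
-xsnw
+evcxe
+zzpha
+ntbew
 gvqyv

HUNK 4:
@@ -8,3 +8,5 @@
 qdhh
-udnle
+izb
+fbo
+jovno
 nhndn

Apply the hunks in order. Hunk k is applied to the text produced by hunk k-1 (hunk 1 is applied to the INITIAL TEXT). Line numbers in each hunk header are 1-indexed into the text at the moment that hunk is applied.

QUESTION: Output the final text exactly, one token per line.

Hunk 1: at line 1 remove [nyar,pttgr] add [dzo] -> 9 lines: oket pky dzo lzkke pmd qdhh udnle nhndn txkrt
Hunk 2: at line 2 remove [dzo] add [xsnw,gvqyv] -> 10 lines: oket pky xsnw gvqyv lzkke pmd qdhh udnle nhndn txkrt
Hunk 3: at line 1 remove [pky,xsnw] add [evcxe,zzpha,ntbew] -> 11 lines: oket evcxe zzpha ntbew gvqyv lzkke pmd qdhh udnle nhndn txkrt
Hunk 4: at line 8 remove [udnle] add [izb,fbo,jovno] -> 13 lines: oket evcxe zzpha ntbew gvqyv lzkke pmd qdhh izb fbo jovno nhndn txkrt

Answer: oket
evcxe
zzpha
ntbew
gvqyv
lzkke
pmd
qdhh
izb
fbo
jovno
nhndn
txkrt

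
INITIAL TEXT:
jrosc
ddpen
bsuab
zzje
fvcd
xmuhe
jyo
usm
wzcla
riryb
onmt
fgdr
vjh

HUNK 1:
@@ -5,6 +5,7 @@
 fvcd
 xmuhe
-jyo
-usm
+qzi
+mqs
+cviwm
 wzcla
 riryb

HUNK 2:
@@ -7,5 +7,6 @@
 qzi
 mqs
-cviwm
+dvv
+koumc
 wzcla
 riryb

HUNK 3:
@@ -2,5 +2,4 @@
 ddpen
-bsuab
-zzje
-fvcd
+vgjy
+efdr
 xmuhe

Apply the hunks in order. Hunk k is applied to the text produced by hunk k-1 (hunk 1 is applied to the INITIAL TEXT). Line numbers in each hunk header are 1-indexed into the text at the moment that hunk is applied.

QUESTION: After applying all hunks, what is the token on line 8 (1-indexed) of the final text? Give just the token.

Answer: dvv

Derivation:
Hunk 1: at line 5 remove [jyo,usm] add [qzi,mqs,cviwm] -> 14 lines: jrosc ddpen bsuab zzje fvcd xmuhe qzi mqs cviwm wzcla riryb onmt fgdr vjh
Hunk 2: at line 7 remove [cviwm] add [dvv,koumc] -> 15 lines: jrosc ddpen bsuab zzje fvcd xmuhe qzi mqs dvv koumc wzcla riryb onmt fgdr vjh
Hunk 3: at line 2 remove [bsuab,zzje,fvcd] add [vgjy,efdr] -> 14 lines: jrosc ddpen vgjy efdr xmuhe qzi mqs dvv koumc wzcla riryb onmt fgdr vjh
Final line 8: dvv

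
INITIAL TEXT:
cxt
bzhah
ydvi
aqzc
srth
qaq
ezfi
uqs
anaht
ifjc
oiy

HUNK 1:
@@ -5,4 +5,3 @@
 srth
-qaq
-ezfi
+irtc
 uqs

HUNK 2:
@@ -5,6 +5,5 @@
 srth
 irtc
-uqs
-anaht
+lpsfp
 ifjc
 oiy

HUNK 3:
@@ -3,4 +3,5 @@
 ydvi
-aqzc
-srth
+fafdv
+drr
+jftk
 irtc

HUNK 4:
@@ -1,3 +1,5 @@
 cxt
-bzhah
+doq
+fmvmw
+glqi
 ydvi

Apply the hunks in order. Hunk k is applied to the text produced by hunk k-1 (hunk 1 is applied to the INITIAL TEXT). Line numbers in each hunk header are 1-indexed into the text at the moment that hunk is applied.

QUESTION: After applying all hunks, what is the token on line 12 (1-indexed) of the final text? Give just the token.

Hunk 1: at line 5 remove [qaq,ezfi] add [irtc] -> 10 lines: cxt bzhah ydvi aqzc srth irtc uqs anaht ifjc oiy
Hunk 2: at line 5 remove [uqs,anaht] add [lpsfp] -> 9 lines: cxt bzhah ydvi aqzc srth irtc lpsfp ifjc oiy
Hunk 3: at line 3 remove [aqzc,srth] add [fafdv,drr,jftk] -> 10 lines: cxt bzhah ydvi fafdv drr jftk irtc lpsfp ifjc oiy
Hunk 4: at line 1 remove [bzhah] add [doq,fmvmw,glqi] -> 12 lines: cxt doq fmvmw glqi ydvi fafdv drr jftk irtc lpsfp ifjc oiy
Final line 12: oiy

Answer: oiy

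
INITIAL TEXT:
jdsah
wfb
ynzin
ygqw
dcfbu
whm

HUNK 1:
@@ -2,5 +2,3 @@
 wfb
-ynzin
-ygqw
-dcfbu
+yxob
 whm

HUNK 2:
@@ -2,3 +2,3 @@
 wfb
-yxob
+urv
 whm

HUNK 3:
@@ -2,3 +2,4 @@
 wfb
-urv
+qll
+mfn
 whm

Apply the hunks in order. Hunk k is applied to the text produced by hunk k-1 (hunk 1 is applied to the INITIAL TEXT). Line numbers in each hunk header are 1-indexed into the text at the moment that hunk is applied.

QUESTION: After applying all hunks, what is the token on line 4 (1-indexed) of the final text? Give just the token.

Hunk 1: at line 2 remove [ynzin,ygqw,dcfbu] add [yxob] -> 4 lines: jdsah wfb yxob whm
Hunk 2: at line 2 remove [yxob] add [urv] -> 4 lines: jdsah wfb urv whm
Hunk 3: at line 2 remove [urv] add [qll,mfn] -> 5 lines: jdsah wfb qll mfn whm
Final line 4: mfn

Answer: mfn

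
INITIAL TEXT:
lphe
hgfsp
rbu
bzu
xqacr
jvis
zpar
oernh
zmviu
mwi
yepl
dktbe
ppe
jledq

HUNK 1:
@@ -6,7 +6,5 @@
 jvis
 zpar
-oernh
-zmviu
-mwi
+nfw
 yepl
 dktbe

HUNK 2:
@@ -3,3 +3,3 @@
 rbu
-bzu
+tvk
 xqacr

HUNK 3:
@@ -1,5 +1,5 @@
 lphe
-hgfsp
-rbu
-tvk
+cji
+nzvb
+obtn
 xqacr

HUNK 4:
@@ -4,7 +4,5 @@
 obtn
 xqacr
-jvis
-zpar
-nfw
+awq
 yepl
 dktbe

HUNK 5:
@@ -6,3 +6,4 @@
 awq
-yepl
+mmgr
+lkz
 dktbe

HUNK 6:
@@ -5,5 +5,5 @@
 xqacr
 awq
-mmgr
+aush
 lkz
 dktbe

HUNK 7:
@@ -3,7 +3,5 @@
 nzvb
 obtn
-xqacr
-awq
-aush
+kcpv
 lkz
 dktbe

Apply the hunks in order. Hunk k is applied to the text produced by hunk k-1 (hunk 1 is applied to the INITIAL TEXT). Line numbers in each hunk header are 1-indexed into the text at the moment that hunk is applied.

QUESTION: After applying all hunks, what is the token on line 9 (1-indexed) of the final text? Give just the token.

Answer: jledq

Derivation:
Hunk 1: at line 6 remove [oernh,zmviu,mwi] add [nfw] -> 12 lines: lphe hgfsp rbu bzu xqacr jvis zpar nfw yepl dktbe ppe jledq
Hunk 2: at line 3 remove [bzu] add [tvk] -> 12 lines: lphe hgfsp rbu tvk xqacr jvis zpar nfw yepl dktbe ppe jledq
Hunk 3: at line 1 remove [hgfsp,rbu,tvk] add [cji,nzvb,obtn] -> 12 lines: lphe cji nzvb obtn xqacr jvis zpar nfw yepl dktbe ppe jledq
Hunk 4: at line 4 remove [jvis,zpar,nfw] add [awq] -> 10 lines: lphe cji nzvb obtn xqacr awq yepl dktbe ppe jledq
Hunk 5: at line 6 remove [yepl] add [mmgr,lkz] -> 11 lines: lphe cji nzvb obtn xqacr awq mmgr lkz dktbe ppe jledq
Hunk 6: at line 5 remove [mmgr] add [aush] -> 11 lines: lphe cji nzvb obtn xqacr awq aush lkz dktbe ppe jledq
Hunk 7: at line 3 remove [xqacr,awq,aush] add [kcpv] -> 9 lines: lphe cji nzvb obtn kcpv lkz dktbe ppe jledq
Final line 9: jledq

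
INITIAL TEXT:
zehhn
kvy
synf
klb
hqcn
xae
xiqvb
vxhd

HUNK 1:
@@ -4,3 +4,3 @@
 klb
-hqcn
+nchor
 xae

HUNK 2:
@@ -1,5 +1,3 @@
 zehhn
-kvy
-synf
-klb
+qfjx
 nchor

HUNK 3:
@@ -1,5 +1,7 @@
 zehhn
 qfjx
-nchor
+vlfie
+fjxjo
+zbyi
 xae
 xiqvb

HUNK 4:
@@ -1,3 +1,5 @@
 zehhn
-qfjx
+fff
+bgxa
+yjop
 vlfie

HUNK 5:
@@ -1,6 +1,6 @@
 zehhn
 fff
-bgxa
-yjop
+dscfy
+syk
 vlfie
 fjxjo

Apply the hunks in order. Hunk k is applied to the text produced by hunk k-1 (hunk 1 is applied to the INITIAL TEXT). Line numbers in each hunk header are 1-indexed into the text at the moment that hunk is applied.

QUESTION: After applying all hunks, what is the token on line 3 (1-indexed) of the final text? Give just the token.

Answer: dscfy

Derivation:
Hunk 1: at line 4 remove [hqcn] add [nchor] -> 8 lines: zehhn kvy synf klb nchor xae xiqvb vxhd
Hunk 2: at line 1 remove [kvy,synf,klb] add [qfjx] -> 6 lines: zehhn qfjx nchor xae xiqvb vxhd
Hunk 3: at line 1 remove [nchor] add [vlfie,fjxjo,zbyi] -> 8 lines: zehhn qfjx vlfie fjxjo zbyi xae xiqvb vxhd
Hunk 4: at line 1 remove [qfjx] add [fff,bgxa,yjop] -> 10 lines: zehhn fff bgxa yjop vlfie fjxjo zbyi xae xiqvb vxhd
Hunk 5: at line 1 remove [bgxa,yjop] add [dscfy,syk] -> 10 lines: zehhn fff dscfy syk vlfie fjxjo zbyi xae xiqvb vxhd
Final line 3: dscfy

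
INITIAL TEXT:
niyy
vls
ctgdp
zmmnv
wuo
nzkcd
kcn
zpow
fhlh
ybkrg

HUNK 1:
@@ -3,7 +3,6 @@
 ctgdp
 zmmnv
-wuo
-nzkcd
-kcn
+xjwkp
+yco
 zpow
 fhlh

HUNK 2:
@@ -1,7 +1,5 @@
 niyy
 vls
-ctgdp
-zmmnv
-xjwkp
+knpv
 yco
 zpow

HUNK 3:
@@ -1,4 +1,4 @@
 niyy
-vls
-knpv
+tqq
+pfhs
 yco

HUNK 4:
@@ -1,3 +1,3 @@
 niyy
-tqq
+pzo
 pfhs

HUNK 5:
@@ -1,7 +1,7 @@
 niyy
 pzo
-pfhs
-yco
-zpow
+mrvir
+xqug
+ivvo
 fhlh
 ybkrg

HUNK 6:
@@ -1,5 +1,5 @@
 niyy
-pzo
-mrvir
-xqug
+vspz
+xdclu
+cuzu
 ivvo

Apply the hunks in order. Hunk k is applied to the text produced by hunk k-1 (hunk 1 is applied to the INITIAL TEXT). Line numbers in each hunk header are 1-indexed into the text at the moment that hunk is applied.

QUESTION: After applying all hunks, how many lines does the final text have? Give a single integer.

Answer: 7

Derivation:
Hunk 1: at line 3 remove [wuo,nzkcd,kcn] add [xjwkp,yco] -> 9 lines: niyy vls ctgdp zmmnv xjwkp yco zpow fhlh ybkrg
Hunk 2: at line 1 remove [ctgdp,zmmnv,xjwkp] add [knpv] -> 7 lines: niyy vls knpv yco zpow fhlh ybkrg
Hunk 3: at line 1 remove [vls,knpv] add [tqq,pfhs] -> 7 lines: niyy tqq pfhs yco zpow fhlh ybkrg
Hunk 4: at line 1 remove [tqq] add [pzo] -> 7 lines: niyy pzo pfhs yco zpow fhlh ybkrg
Hunk 5: at line 1 remove [pfhs,yco,zpow] add [mrvir,xqug,ivvo] -> 7 lines: niyy pzo mrvir xqug ivvo fhlh ybkrg
Hunk 6: at line 1 remove [pzo,mrvir,xqug] add [vspz,xdclu,cuzu] -> 7 lines: niyy vspz xdclu cuzu ivvo fhlh ybkrg
Final line count: 7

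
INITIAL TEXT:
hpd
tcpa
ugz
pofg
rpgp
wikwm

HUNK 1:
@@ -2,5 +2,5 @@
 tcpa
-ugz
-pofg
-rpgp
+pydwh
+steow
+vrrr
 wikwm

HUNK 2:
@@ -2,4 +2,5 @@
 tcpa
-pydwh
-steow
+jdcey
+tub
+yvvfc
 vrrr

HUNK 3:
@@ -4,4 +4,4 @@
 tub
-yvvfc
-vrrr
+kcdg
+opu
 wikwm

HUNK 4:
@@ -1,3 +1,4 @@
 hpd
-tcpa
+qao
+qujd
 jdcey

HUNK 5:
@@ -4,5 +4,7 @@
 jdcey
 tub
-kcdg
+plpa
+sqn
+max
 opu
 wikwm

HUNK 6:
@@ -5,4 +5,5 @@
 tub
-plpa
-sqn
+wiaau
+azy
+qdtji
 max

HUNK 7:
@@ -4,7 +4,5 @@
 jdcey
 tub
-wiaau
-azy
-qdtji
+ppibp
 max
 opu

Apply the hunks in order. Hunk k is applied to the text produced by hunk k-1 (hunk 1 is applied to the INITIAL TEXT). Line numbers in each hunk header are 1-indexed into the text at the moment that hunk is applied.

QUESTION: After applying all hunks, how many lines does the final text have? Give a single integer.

Hunk 1: at line 2 remove [ugz,pofg,rpgp] add [pydwh,steow,vrrr] -> 6 lines: hpd tcpa pydwh steow vrrr wikwm
Hunk 2: at line 2 remove [pydwh,steow] add [jdcey,tub,yvvfc] -> 7 lines: hpd tcpa jdcey tub yvvfc vrrr wikwm
Hunk 3: at line 4 remove [yvvfc,vrrr] add [kcdg,opu] -> 7 lines: hpd tcpa jdcey tub kcdg opu wikwm
Hunk 4: at line 1 remove [tcpa] add [qao,qujd] -> 8 lines: hpd qao qujd jdcey tub kcdg opu wikwm
Hunk 5: at line 4 remove [kcdg] add [plpa,sqn,max] -> 10 lines: hpd qao qujd jdcey tub plpa sqn max opu wikwm
Hunk 6: at line 5 remove [plpa,sqn] add [wiaau,azy,qdtji] -> 11 lines: hpd qao qujd jdcey tub wiaau azy qdtji max opu wikwm
Hunk 7: at line 4 remove [wiaau,azy,qdtji] add [ppibp] -> 9 lines: hpd qao qujd jdcey tub ppibp max opu wikwm
Final line count: 9

Answer: 9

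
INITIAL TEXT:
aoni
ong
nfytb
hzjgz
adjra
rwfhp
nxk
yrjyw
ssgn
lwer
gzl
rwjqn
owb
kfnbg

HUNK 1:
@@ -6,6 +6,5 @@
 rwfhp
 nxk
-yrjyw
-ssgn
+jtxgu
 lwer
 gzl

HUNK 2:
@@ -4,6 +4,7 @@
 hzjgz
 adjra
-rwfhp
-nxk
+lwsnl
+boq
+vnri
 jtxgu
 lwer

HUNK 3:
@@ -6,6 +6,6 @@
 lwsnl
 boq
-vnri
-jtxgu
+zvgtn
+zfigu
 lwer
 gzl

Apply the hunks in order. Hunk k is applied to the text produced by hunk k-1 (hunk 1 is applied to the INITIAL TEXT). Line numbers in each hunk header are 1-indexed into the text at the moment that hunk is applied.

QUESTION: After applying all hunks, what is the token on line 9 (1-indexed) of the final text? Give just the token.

Answer: zfigu

Derivation:
Hunk 1: at line 6 remove [yrjyw,ssgn] add [jtxgu] -> 13 lines: aoni ong nfytb hzjgz adjra rwfhp nxk jtxgu lwer gzl rwjqn owb kfnbg
Hunk 2: at line 4 remove [rwfhp,nxk] add [lwsnl,boq,vnri] -> 14 lines: aoni ong nfytb hzjgz adjra lwsnl boq vnri jtxgu lwer gzl rwjqn owb kfnbg
Hunk 3: at line 6 remove [vnri,jtxgu] add [zvgtn,zfigu] -> 14 lines: aoni ong nfytb hzjgz adjra lwsnl boq zvgtn zfigu lwer gzl rwjqn owb kfnbg
Final line 9: zfigu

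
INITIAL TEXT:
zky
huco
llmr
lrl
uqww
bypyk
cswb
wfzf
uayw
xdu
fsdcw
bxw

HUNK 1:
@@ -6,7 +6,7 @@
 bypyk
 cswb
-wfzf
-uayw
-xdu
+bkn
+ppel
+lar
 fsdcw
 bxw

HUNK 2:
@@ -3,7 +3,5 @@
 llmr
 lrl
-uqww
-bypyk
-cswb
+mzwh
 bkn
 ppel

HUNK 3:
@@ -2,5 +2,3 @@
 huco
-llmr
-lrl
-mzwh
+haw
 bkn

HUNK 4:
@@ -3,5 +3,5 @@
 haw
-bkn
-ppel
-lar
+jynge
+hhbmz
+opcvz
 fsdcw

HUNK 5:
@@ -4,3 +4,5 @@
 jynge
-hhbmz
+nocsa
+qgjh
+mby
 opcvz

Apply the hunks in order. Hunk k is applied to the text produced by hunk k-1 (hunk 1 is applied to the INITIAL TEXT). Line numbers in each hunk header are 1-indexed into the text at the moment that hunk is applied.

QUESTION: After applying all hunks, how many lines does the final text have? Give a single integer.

Hunk 1: at line 6 remove [wfzf,uayw,xdu] add [bkn,ppel,lar] -> 12 lines: zky huco llmr lrl uqww bypyk cswb bkn ppel lar fsdcw bxw
Hunk 2: at line 3 remove [uqww,bypyk,cswb] add [mzwh] -> 10 lines: zky huco llmr lrl mzwh bkn ppel lar fsdcw bxw
Hunk 3: at line 2 remove [llmr,lrl,mzwh] add [haw] -> 8 lines: zky huco haw bkn ppel lar fsdcw bxw
Hunk 4: at line 3 remove [bkn,ppel,lar] add [jynge,hhbmz,opcvz] -> 8 lines: zky huco haw jynge hhbmz opcvz fsdcw bxw
Hunk 5: at line 4 remove [hhbmz] add [nocsa,qgjh,mby] -> 10 lines: zky huco haw jynge nocsa qgjh mby opcvz fsdcw bxw
Final line count: 10

Answer: 10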